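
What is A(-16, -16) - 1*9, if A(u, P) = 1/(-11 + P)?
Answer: -244/27 ≈ -9.0370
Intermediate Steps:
A(-16, -16) - 1*9 = 1/(-11 - 16) - 1*9 = 1/(-27) - 9 = -1/27 - 9 = -244/27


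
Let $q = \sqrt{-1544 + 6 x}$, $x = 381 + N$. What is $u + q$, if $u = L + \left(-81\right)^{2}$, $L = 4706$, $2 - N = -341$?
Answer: $11267 + 20 \sqrt{7} \approx 11320.0$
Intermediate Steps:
$N = 343$ ($N = 2 - -341 = 2 + 341 = 343$)
$x = 724$ ($x = 381 + 343 = 724$)
$q = 20 \sqrt{7}$ ($q = \sqrt{-1544 + 6 \cdot 724} = \sqrt{-1544 + 4344} = \sqrt{2800} = 20 \sqrt{7} \approx 52.915$)
$u = 11267$ ($u = 4706 + \left(-81\right)^{2} = 4706 + 6561 = 11267$)
$u + q = 11267 + 20 \sqrt{7}$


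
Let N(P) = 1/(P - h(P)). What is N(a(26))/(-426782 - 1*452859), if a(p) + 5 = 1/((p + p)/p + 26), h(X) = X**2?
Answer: 112/2917015219 ≈ 3.8395e-8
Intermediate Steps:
a(p) = -139/28 (a(p) = -5 + 1/((p + p)/p + 26) = -5 + 1/((2*p)/p + 26) = -5 + 1/(2 + 26) = -5 + 1/28 = -139/28)
N(P) = 1/(P - P**2)
N(a(26))/(-426782 - 1*452859) = (-1/((-139/28)*(-1 - 139/28)))/(-426782 - 1*452859) = (-1*(-28/139)/(-167/28))/(-426782 - 452859) = -1*(-28/139)*(-28/167)/(-879641) = -784/23213*(-1/879641) = 112/2917015219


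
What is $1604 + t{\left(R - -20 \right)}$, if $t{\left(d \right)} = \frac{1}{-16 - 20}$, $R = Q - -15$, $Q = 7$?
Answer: $\frac{57743}{36} \approx 1604.0$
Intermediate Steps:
$R = 22$ ($R = 7 - -15 = 7 + 15 = 22$)
$t{\left(d \right)} = - \frac{1}{36}$ ($t{\left(d \right)} = \frac{1}{-36} = - \frac{1}{36}$)
$1604 + t{\left(R - -20 \right)} = 1604 - \frac{1}{36} = \frac{57743}{36}$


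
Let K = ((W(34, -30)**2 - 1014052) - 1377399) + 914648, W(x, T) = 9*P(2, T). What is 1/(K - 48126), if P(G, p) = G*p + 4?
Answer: -1/1270913 ≈ -7.8684e-7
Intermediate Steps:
P(G, p) = 4 + G*p
W(x, T) = 36 + 18*T (W(x, T) = 9*(4 + 2*T) = 36 + 18*T)
K = -1222787 (K = (((36 + 18*(-30))**2 - 1014052) - 1377399) + 914648 = (((36 - 540)**2 - 1014052) - 1377399) + 914648 = (((-504)**2 - 1014052) - 1377399) + 914648 = ((254016 - 1014052) - 1377399) + 914648 = (-760036 - 1377399) + 914648 = -2137435 + 914648 = -1222787)
1/(K - 48126) = 1/(-1222787 - 48126) = 1/(-1270913) = -1/1270913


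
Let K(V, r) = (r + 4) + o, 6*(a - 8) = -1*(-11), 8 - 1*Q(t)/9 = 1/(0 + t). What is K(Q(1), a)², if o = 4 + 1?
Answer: 12769/36 ≈ 354.69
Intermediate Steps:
o = 5
Q(t) = 72 - 9/t (Q(t) = 72 - 9/(0 + t) = 72 - 9/t)
a = 59/6 (a = 8 + (-1*(-11))/6 = 8 + (⅙)*11 = 8 + 11/6 = 59/6 ≈ 9.8333)
K(V, r) = 9 + r (K(V, r) = (r + 4) + 5 = (4 + r) + 5 = 9 + r)
K(Q(1), a)² = (9 + 59/6)² = (113/6)² = 12769/36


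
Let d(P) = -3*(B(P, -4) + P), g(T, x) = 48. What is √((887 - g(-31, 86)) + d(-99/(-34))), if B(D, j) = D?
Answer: √237422/17 ≈ 28.662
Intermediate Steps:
d(P) = -6*P (d(P) = -3*(P + P) = -6*P)
√((887 - g(-31, 86)) + d(-99/(-34))) = √((887 - 1*48) - (-594)/(-34)) = √((887 - 48) - (-594)*(-1)/34) = √(839 - 6*99/34) = √(839 - 297/17) = √(13966/17) = √237422/17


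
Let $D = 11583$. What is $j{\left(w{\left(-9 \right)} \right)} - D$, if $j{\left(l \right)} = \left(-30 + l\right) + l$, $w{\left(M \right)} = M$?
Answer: $-11631$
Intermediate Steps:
$j{\left(l \right)} = -30 + 2 l$
$j{\left(w{\left(-9 \right)} \right)} - D = \left(-30 + 2 \left(-9\right)\right) - 11583 = \left(-30 - 18\right) - 11583 = -48 - 11583 = -11631$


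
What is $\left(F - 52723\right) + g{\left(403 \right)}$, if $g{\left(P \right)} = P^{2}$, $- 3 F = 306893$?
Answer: $\frac{22165}{3} \approx 7388.3$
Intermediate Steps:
$F = - \frac{306893}{3}$ ($F = \left(- \frac{1}{3}\right) 306893 = - \frac{306893}{3} \approx -1.023 \cdot 10^{5}$)
$\left(F - 52723\right) + g{\left(403 \right)} = \left(- \frac{306893}{3} - 52723\right) + 403^{2} = - \frac{465062}{3} + 162409 = \frac{22165}{3}$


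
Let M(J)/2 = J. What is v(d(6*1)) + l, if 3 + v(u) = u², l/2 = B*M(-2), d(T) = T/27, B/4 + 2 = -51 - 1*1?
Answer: 139729/81 ≈ 1725.0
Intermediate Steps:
M(J) = 2*J
B = -216 (B = -8 + 4*(-51 - 1*1) = -8 + 4*(-51 - 1) = -8 + 4*(-52) = -8 - 208 = -216)
d(T) = T/27 (d(T) = T*(1/27) = T/27)
l = 1728 (l = 2*(-432*(-2)) = 2*(-216*(-4)) = 2*864 = 1728)
v(u) = -3 + u²
v(d(6*1)) + l = (-3 + ((6*1)/27)²) + 1728 = (-3 + ((1/27)*6)²) + 1728 = (-3 + (2/9)²) + 1728 = (-3 + 4/81) + 1728 = -239/81 + 1728 = 139729/81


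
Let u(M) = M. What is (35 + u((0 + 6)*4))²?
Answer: 3481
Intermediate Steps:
(35 + u((0 + 6)*4))² = (35 + (0 + 6)*4)² = (35 + 6*4)² = (35 + 24)² = 59² = 3481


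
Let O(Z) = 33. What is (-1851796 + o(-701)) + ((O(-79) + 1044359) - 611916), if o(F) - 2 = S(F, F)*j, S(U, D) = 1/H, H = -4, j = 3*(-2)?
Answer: -2838633/2 ≈ -1.4193e+6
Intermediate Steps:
j = -6
S(U, D) = -1/4 (S(U, D) = 1/(-4) = -1/4)
o(F) = 7/2 (o(F) = 2 - 1/4*(-6) = 2 + 3/2 = 7/2)
(-1851796 + o(-701)) + ((O(-79) + 1044359) - 611916) = (-1851796 + 7/2) + ((33 + 1044359) - 611916) = -3703585/2 + (1044392 - 611916) = -3703585/2 + 432476 = -2838633/2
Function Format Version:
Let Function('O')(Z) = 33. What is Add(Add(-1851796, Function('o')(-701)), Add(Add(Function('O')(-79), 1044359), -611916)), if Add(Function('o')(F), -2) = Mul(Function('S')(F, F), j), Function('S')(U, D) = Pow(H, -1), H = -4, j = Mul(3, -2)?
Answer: Rational(-2838633, 2) ≈ -1.4193e+6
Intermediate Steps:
j = -6
Function('S')(U, D) = Rational(-1, 4) (Function('S')(U, D) = Pow(-4, -1) = Rational(-1, 4))
Function('o')(F) = Rational(7, 2) (Function('o')(F) = Add(2, Mul(Rational(-1, 4), -6)) = Add(2, Rational(3, 2)) = Rational(7, 2))
Add(Add(-1851796, Function('o')(-701)), Add(Add(Function('O')(-79), 1044359), -611916)) = Add(Add(-1851796, Rational(7, 2)), Add(Add(33, 1044359), -611916)) = Add(Rational(-3703585, 2), Add(1044392, -611916)) = Add(Rational(-3703585, 2), 432476) = Rational(-2838633, 2)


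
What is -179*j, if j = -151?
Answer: 27029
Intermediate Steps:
-179*j = -179*(-151) = 27029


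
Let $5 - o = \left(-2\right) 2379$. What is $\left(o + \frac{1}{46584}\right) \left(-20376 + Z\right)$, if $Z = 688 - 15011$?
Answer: $- \frac{7698999997507}{46584} \approx -1.6527 \cdot 10^{8}$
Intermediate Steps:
$Z = -14323$ ($Z = 688 - 15011 = -14323$)
$o = 4763$ ($o = 5 - \left(-2\right) 2379 = 5 - -4758 = 5 + 4758 = 4763$)
$\left(o + \frac{1}{46584}\right) \left(-20376 + Z\right) = \left(4763 + \frac{1}{46584}\right) \left(-20376 - 14323\right) = \left(4763 + \frac{1}{46584}\right) \left(-34699\right) = \frac{221879593}{46584} \left(-34699\right) = - \frac{7698999997507}{46584}$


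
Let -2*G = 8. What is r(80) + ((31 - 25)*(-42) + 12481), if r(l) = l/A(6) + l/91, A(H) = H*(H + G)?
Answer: 3340577/273 ≈ 12237.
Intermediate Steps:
G = -4 (G = -½*8 = -4)
A(H) = H*(-4 + H) (A(H) = H*(H - 4) = H*(-4 + H))
r(l) = 103*l/1092 (r(l) = l/((6*(-4 + 6))) + l/91 = l/((6*2)) + l*(1/91) = l/12 + l/91 = 103*l/1092)
r(80) + ((31 - 25)*(-42) + 12481) = (103/1092)*80 + ((31 - 25)*(-42) + 12481) = 2060/273 + (6*(-42) + 12481) = 2060/273 + (-252 + 12481) = 2060/273 + 12229 = 3340577/273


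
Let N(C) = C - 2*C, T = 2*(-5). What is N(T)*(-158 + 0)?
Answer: -1580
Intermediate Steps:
T = -10
N(C) = -C
N(T)*(-158 + 0) = (-1*(-10))*(-158 + 0) = 10*(-158) = -1580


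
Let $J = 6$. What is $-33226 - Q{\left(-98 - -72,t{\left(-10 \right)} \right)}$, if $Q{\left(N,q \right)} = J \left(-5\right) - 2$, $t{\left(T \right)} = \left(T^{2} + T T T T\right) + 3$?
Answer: $-33194$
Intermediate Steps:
$t{\left(T \right)} = 3 + T^{2} + T^{4}$ ($t{\left(T \right)} = \left(T^{2} + T^{2} T T\right) + 3 = \left(T^{2} + T^{3} T\right) + 3 = \left(T^{2} + T^{4}\right) + 3 = 3 + T^{2} + T^{4}$)
$Q{\left(N,q \right)} = -32$ ($Q{\left(N,q \right)} = 6 \left(-5\right) - 2 = -30 - 2 = -32$)
$-33226 - Q{\left(-98 - -72,t{\left(-10 \right)} \right)} = -33226 - -32 = -33226 + 32 = -33194$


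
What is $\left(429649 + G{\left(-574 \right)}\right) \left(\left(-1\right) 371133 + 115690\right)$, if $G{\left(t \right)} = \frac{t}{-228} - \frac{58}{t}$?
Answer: $- \frac{3590849524889051}{32718} \approx -1.0975 \cdot 10^{11}$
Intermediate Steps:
$G{\left(t \right)} = - \frac{58}{t} - \frac{t}{228}$ ($G{\left(t \right)} = t \left(- \frac{1}{228}\right) - \frac{58}{t} = - \frac{t}{228} - \frac{58}{t} = - \frac{58}{t} - \frac{t}{228}$)
$\left(429649 + G{\left(-574 \right)}\right) \left(\left(-1\right) 371133 + 115690\right) = \left(429649 - \left(- \frac{287}{114} + \frac{58}{-574}\right)\right) \left(\left(-1\right) 371133 + 115690\right) = \left(429649 + \left(\left(-58\right) \left(- \frac{1}{574}\right) + \frac{287}{114}\right)\right) \left(-371133 + 115690\right) = \left(429649 + \left(\frac{29}{287} + \frac{287}{114}\right)\right) \left(-255443\right) = \left(429649 + \frac{85675}{32718}\right) \left(-255443\right) = \frac{14057341657}{32718} \left(-255443\right) = - \frac{3590849524889051}{32718}$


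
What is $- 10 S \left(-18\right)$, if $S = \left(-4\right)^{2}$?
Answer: $2880$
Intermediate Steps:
$S = 16$
$- 10 S \left(-18\right) = \left(-10\right) 16 \left(-18\right) = \left(-160\right) \left(-18\right) = 2880$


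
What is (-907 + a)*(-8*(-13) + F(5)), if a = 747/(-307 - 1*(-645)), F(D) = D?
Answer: -33334271/338 ≈ -98622.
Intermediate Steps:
a = 747/338 (a = 747/(-307 + 645) = 747/338 ≈ 2.2101)
(-907 + a)*(-8*(-13) + F(5)) = (-907 + 747/338)*(-8*(-13) + 5) = -305819*(104 + 5)/338 = -305819/338*109 = -33334271/338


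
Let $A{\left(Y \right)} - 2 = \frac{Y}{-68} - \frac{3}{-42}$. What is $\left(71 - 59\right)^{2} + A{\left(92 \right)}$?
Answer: $\frac{34443}{238} \approx 144.72$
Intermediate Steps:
$A{\left(Y \right)} = \frac{29}{14} - \frac{Y}{68}$ ($A{\left(Y \right)} = 2 + \left(\frac{Y}{-68} - \frac{3}{-42}\right) = 2 + \left(Y \left(- \frac{1}{68}\right) - - \frac{1}{14}\right) = 2 - \left(- \frac{1}{14} + \frac{Y}{68}\right) = \frac{29}{14} - \frac{Y}{68}$)
$\left(71 - 59\right)^{2} + A{\left(92 \right)} = \left(71 - 59\right)^{2} + \left(\frac{29}{14} - \frac{23}{17}\right) = 12^{2} + \left(\frac{29}{14} - \frac{23}{17}\right) = 144 + \frac{171}{238} = \frac{34443}{238}$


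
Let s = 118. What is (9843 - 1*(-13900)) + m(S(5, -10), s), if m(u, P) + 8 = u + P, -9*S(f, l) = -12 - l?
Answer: 214679/9 ≈ 23853.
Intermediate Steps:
S(f, l) = 4/3 + l/9 (S(f, l) = -(-12 - l)/9 = 4/3 + l/9)
m(u, P) = -8 + P + u (m(u, P) = -8 + (u + P) = -8 + (P + u) = -8 + P + u)
(9843 - 1*(-13900)) + m(S(5, -10), s) = (9843 - 1*(-13900)) + (-8 + 118 + (4/3 + (1/9)*(-10))) = (9843 + 13900) + (-8 + 118 + (4/3 - 10/9)) = 23743 + (-8 + 118 + 2/9) = 23743 + 992/9 = 214679/9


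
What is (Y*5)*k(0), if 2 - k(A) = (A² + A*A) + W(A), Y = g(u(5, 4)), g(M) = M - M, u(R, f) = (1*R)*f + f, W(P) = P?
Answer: 0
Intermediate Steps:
u(R, f) = f + R*f (u(R, f) = R*f + f = f + R*f)
g(M) = 0
Y = 0
k(A) = 2 - A - 2*A² (k(A) = 2 - ((A² + A*A) + A) = 2 - ((A² + A²) + A) = 2 - (2*A² + A) = 2 - (A + 2*A²) = 2 + (-A - 2*A²) = 2 - A - 2*A²)
(Y*5)*k(0) = (0*5)*(2 - 1*0 - 2*0²) = 0*(2 + 0 - 2*0) = 0*(2 + 0 + 0) = 0*2 = 0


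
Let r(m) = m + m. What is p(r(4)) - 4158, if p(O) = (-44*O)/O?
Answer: -4202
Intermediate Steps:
r(m) = 2*m
p(O) = -44
p(r(4)) - 4158 = -44 - 4158 = -4202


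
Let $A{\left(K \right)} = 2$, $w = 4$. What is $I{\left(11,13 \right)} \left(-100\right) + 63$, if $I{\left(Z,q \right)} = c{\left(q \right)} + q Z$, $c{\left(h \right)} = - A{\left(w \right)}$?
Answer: $-14037$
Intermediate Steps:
$c{\left(h \right)} = -2$ ($c{\left(h \right)} = \left(-1\right) 2 = -2$)
$I{\left(Z,q \right)} = -2 + Z q$ ($I{\left(Z,q \right)} = -2 + q Z = -2 + Z q$)
$I{\left(11,13 \right)} \left(-100\right) + 63 = \left(-2 + 11 \cdot 13\right) \left(-100\right) + 63 = \left(-2 + 143\right) \left(-100\right) + 63 = 141 \left(-100\right) + 63 = -14100 + 63 = -14037$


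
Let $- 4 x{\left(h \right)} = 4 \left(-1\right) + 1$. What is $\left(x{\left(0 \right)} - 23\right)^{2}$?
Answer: $\frac{7921}{16} \approx 495.06$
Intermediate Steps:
$x{\left(h \right)} = \frac{3}{4}$ ($x{\left(h \right)} = - \frac{4 \left(-1\right) + 1}{4} = - \frac{-4 + 1}{4} = \left(- \frac{1}{4}\right) \left(-3\right) = \frac{3}{4}$)
$\left(x{\left(0 \right)} - 23\right)^{2} = \left(\frac{3}{4} - 23\right)^{2} = \left(- \frac{89}{4}\right)^{2} = \frac{7921}{16}$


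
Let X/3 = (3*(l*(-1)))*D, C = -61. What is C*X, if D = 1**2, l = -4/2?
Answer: -1098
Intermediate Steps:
l = -2 (l = -4*1/2 = -2)
D = 1
X = 18 (X = 3*((3*(-2*(-1)))*1) = 3*((3*2)*1) = 3*(6*1) = 3*6 = 18)
C*X = -61*18 = -1098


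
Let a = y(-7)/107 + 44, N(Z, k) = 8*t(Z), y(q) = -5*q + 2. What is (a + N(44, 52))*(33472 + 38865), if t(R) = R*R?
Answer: 120221272857/107 ≈ 1.1236e+9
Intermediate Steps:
t(R) = R²
y(q) = 2 - 5*q
N(Z, k) = 8*Z²
a = 4745/107 (a = (2 - 5*(-7))/107 + 44 = (2 + 35)/107 + 44 = (1/107)*37 + 44 = 37/107 + 44 = 4745/107 ≈ 44.346)
(a + N(44, 52))*(33472 + 38865) = (4745/107 + 8*44²)*(33472 + 38865) = (4745/107 + 8*1936)*72337 = (4745/107 + 15488)*72337 = (1661961/107)*72337 = 120221272857/107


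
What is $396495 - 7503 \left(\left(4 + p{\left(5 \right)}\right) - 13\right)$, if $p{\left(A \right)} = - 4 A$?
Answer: $614082$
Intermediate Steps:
$396495 - 7503 \left(\left(4 + p{\left(5 \right)}\right) - 13\right) = 396495 - 7503 \left(\left(4 - 20\right) - 13\right) = 396495 - 7503 \left(-16 - 13\right) = 396495 - 7503 \left(-29\right) = 396495 - -217587 = 396495 + 217587 = 614082$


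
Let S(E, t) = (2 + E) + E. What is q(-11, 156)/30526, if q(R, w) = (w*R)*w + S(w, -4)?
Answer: -133691/15263 ≈ -8.7592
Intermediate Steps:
S(E, t) = 2 + 2*E
q(R, w) = 2 + 2*w + R*w² (q(R, w) = (w*R)*w + (2 + 2*w) = (R*w)*w + (2 + 2*w) = R*w² + (2 + 2*w) = 2 + 2*w + R*w²)
q(-11, 156)/30526 = (2 + 2*156 - 11*156²)/30526 = (2 + 312 - 11*24336)*(1/30526) = (2 + 312 - 267696)*(1/30526) = -267382*1/30526 = -133691/15263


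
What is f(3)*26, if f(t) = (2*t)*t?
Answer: 468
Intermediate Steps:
f(t) = 2*t**2
f(3)*26 = (2*3**2)*26 = (2*9)*26 = 18*26 = 468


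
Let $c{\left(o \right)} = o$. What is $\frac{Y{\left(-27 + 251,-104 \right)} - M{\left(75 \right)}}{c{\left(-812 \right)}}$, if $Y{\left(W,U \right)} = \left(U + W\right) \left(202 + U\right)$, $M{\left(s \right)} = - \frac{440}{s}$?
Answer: $- \frac{44122}{3045} \approx -14.49$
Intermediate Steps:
$Y{\left(W,U \right)} = \left(202 + U\right) \left(U + W\right)$
$\frac{Y{\left(-27 + 251,-104 \right)} - M{\left(75 \right)}}{c{\left(-812 \right)}} = \frac{\left(\left(-104\right)^{2} + 202 \left(-104\right) + 202 \left(-27 + 251\right) - 104 \left(-27 + 251\right)\right) - - \frac{440}{75}}{-812} = \left(\left(10816 - 21008 + 202 \cdot 224 - 23296\right) - \left(-440\right) \frac{1}{75}\right) \left(- \frac{1}{812}\right) = \left(\left(10816 - 21008 + 45248 - 23296\right) - - \frac{88}{15}\right) \left(- \frac{1}{812}\right) = \left(11760 + \frac{88}{15}\right) \left(- \frac{1}{812}\right) = \frac{176488}{15} \left(- \frac{1}{812}\right) = - \frac{44122}{3045}$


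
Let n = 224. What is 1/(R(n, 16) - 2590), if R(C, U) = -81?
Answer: -1/2671 ≈ -0.00037439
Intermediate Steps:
1/(R(n, 16) - 2590) = 1/(-81 - 2590) = 1/(-2671) = -1/2671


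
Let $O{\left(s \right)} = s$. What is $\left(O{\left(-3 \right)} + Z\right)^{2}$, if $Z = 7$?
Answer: $16$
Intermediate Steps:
$\left(O{\left(-3 \right)} + Z\right)^{2} = \left(-3 + 7\right)^{2} = 4^{2} = 16$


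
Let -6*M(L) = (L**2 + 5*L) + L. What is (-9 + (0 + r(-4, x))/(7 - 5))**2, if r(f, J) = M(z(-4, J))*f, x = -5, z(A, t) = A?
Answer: 1225/9 ≈ 136.11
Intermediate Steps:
M(L) = -L - L**2/6 (M(L) = -((L**2 + 5*L) + L)/6 = -(L**2 + 6*L)/6 = -L - L**2/6)
r(f, J) = 4*f/3 (r(f, J) = (-1/6*(-4)*(6 - 4))*f = (-1/6*(-4)*2)*f = 4*f/3)
(-9 + (0 + r(-4, x))/(7 - 5))**2 = (-9 + (0 + (4/3)*(-4))/(7 - 5))**2 = (-9 + (0 - 16/3)/2)**2 = (-9 - 16/3*1/2)**2 = (-9 - 8/3)**2 = (-35/3)**2 = 1225/9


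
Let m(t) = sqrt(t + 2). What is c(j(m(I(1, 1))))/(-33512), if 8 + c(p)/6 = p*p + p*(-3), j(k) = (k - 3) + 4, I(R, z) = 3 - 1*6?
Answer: 33/16756 + 3*I/16756 ≈ 0.0019694 + 0.00017904*I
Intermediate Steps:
I(R, z) = -3 (I(R, z) = 3 - 6 = -3)
m(t) = sqrt(2 + t)
j(k) = 1 + k (j(k) = (-3 + k) + 4 = 1 + k)
c(p) = -48 - 18*p + 6*p**2 (c(p) = -48 + 6*(p*p + p*(-3)) = -48 + 6*(p**2 - 3*p) = -48 + (-18*p + 6*p**2) = -48 - 18*p + 6*p**2)
c(j(m(I(1, 1))))/(-33512) = (-48 - 18*(1 + sqrt(2 - 3)) + 6*(1 + sqrt(2 - 3))**2)/(-33512) = (-48 - 18*(1 + sqrt(-1)) + 6*(1 + sqrt(-1))**2)*(-1/33512) = (-48 - 18*(1 + I) + 6*(1 + I)**2)*(-1/33512) = (-48 + (-18 - 18*I) + 6*(1 + I)**2)*(-1/33512) = (-66 - 18*I + 6*(1 + I)**2)*(-1/33512) = 33/16756 - 3*(1 + I)**2/16756 + 9*I/16756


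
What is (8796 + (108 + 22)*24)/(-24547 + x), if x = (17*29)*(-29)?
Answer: -331/1079 ≈ -0.30677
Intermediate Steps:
x = -14297 (x = 493*(-29) = -14297)
(8796 + (108 + 22)*24)/(-24547 + x) = (8796 + (108 + 22)*24)/(-24547 - 14297) = (8796 + 130*24)/(-38844) = (8796 + 3120)*(-1/38844) = 11916*(-1/38844) = -331/1079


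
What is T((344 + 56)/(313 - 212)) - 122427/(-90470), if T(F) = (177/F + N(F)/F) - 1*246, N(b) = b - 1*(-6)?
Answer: -714493219/3618800 ≈ -197.44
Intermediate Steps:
N(b) = 6 + b (N(b) = b + 6 = 6 + b)
T(F) = -246 + 177/F + (6 + F)/F (T(F) = (177/F + (6 + F)/F) - 1*246 = (177/F + (6 + F)/F) - 246 = -246 + 177/F + (6 + F)/F)
T((344 + 56)/(313 - 212)) - 122427/(-90470) = (-245 + 183/(((344 + 56)/(313 - 212)))) - 122427/(-90470) = (-245 + 183/((400/101))) - 122427*(-1/90470) = (-245 + 183/((400*(1/101)))) + 122427/90470 = (-245 + 183/(400/101)) + 122427/90470 = (-245 + 183*(101/400)) + 122427/90470 = (-245 + 18483/400) + 122427/90470 = -79517/400 + 122427/90470 = -714493219/3618800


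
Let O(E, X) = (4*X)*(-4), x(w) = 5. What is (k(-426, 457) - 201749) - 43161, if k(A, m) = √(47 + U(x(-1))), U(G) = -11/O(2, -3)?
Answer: -244910 + √6735/12 ≈ -2.4490e+5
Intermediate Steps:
O(E, X) = -16*X
U(G) = -11/48 (U(G) = -11/((-16*(-3))) = -11/48)
k(A, m) = √6735/12 (k(A, m) = √(47 - 11/48) = √(2245/48) = √6735/12)
(k(-426, 457) - 201749) - 43161 = (√6735/12 - 201749) - 43161 = (-201749 + √6735/12) - 43161 = -244910 + √6735/12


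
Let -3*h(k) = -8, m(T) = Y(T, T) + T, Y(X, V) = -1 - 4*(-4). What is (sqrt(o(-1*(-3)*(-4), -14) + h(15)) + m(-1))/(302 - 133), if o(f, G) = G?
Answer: 14/169 + I*sqrt(102)/507 ≈ 0.08284 + 0.01992*I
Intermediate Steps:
Y(X, V) = 15 (Y(X, V) = -1 + 16 = 15)
m(T) = 15 + T
h(k) = 8/3 (h(k) = -1/3*(-8) = 8/3)
(sqrt(o(-1*(-3)*(-4), -14) + h(15)) + m(-1))/(302 - 133) = (sqrt(-14 + 8/3) + (15 - 1))/(302 - 133) = (sqrt(-34/3) + 14)/169 = (I*sqrt(102)/3 + 14)*(1/169) = (14 + I*sqrt(102)/3)*(1/169) = 14/169 + I*sqrt(102)/507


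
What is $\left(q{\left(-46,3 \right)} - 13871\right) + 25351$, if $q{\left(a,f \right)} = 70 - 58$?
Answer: $11492$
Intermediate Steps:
$q{\left(a,f \right)} = 12$ ($q{\left(a,f \right)} = 70 - 58 = 12$)
$\left(q{\left(-46,3 \right)} - 13871\right) + 25351 = \left(12 - 13871\right) + 25351 = -13859 + 25351 = 11492$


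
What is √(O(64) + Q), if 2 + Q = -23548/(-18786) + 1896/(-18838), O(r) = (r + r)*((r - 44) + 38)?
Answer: 8*√907876274901033423/88472667 ≈ 86.158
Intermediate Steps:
O(r) = 2*r*(-6 + r) (O(r) = (2*r)*((-44 + r) + 38) = (2*r)*(-6 + r) = 2*r*(-6 + r))
Q = -74950592/88472667 (Q = -2 + (-23548/(-18786) + 1896/(-18838)) = -2 + (-23548*(-1/18786) + 1896*(-1/18838)) = -2 + (11774/9393 - 948/9419) = -2 + 101994742/88472667 = -74950592/88472667 ≈ -0.84716)
√(O(64) + Q) = √(2*64*(-6 + 64) - 74950592/88472667) = √(2*64*58 - 74950592/88472667) = √(7424 - 74950592/88472667) = √(656746129216/88472667) = 8*√907876274901033423/88472667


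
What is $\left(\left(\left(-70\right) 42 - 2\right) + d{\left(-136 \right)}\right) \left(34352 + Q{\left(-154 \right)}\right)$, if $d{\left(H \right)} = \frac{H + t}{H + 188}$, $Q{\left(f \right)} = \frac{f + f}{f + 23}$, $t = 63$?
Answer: $- \frac{172205195985}{1703} \approx -1.0112 \cdot 10^{8}$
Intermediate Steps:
$Q{\left(f \right)} = \frac{2 f}{23 + f}$
$d{\left(H \right)} = \frac{63 + H}{188 + H}$ ($d{\left(H \right)} = \frac{H + 63}{H + 188} = \frac{63 + H}{188 + H}$)
$\left(\left(\left(-70\right) 42 - 2\right) + d{\left(-136 \right)}\right) \left(34352 + Q{\left(-154 \right)}\right) = \left(\left(\left(-70\right) 42 - 2\right) + \frac{63 - 136}{188 - 136}\right) \left(34352 + 2 \left(-154\right) \frac{1}{23 - 154}\right) = \left(\left(-2940 - 2\right) + \frac{1}{52} \left(-73\right)\right) \left(34352 + 2 \left(-154\right) \frac{1}{-131}\right) = \left(-2942 + \frac{1}{52} \left(-73\right)\right) \left(34352 + 2 \left(-154\right) \left(- \frac{1}{131}\right)\right) = \left(-2942 - \frac{73}{52}\right) \left(34352 + \frac{308}{131}\right) = \left(- \frac{153057}{52}\right) \frac{4500420}{131} = - \frac{172205195985}{1703}$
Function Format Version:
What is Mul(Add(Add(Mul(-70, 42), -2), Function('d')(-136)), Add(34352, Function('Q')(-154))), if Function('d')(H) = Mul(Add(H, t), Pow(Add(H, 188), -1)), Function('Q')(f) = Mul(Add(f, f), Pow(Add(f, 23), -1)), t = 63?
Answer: Rational(-172205195985, 1703) ≈ -1.0112e+8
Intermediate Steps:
Function('Q')(f) = Mul(2, f, Pow(Add(23, f), -1)) (Function('Q')(f) = Mul(Mul(2, f), Pow(Add(23, f), -1)) = Mul(2, f, Pow(Add(23, f), -1)))
Function('d')(H) = Mul(Pow(Add(188, H), -1), Add(63, H)) (Function('d')(H) = Mul(Add(H, 63), Pow(Add(H, 188), -1)) = Mul(Add(63, H), Pow(Add(188, H), -1)) = Mul(Pow(Add(188, H), -1), Add(63, H)))
Mul(Add(Add(Mul(-70, 42), -2), Function('d')(-136)), Add(34352, Function('Q')(-154))) = Mul(Add(Add(Mul(-70, 42), -2), Mul(Pow(Add(188, -136), -1), Add(63, -136))), Add(34352, Mul(2, -154, Pow(Add(23, -154), -1)))) = Mul(Add(Add(-2940, -2), Mul(Pow(52, -1), -73)), Add(34352, Mul(2, -154, Pow(-131, -1)))) = Mul(Add(-2942, Mul(Rational(1, 52), -73)), Add(34352, Mul(2, -154, Rational(-1, 131)))) = Mul(Add(-2942, Rational(-73, 52)), Add(34352, Rational(308, 131))) = Mul(Rational(-153057, 52), Rational(4500420, 131)) = Rational(-172205195985, 1703)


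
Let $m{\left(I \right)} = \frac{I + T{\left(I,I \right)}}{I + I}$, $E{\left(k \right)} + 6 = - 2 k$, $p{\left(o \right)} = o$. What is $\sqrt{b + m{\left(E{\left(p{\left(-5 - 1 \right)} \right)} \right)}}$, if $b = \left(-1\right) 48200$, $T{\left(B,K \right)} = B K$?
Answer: $\frac{i \sqrt{192786}}{2} \approx 219.54 i$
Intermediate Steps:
$b = -48200$
$E{\left(k \right)} = -6 - 2 k$
$m{\left(I \right)} = \frac{I + I^{2}}{2 I}$ ($m{\left(I \right)} = \frac{I + I I}{I + I} = \frac{I + I^{2}}{2 I}$)
$\sqrt{b + m{\left(E{\left(p{\left(-5 - 1 \right)} \right)} \right)}} = \sqrt{-48200 + \left(\frac{1}{2} + \frac{-6 - 2 \left(-5 - 1\right)}{2}\right)} = \sqrt{-48200 + \left(\frac{1}{2} + \frac{-6 - -12}{2}\right)} = \sqrt{-48200 + \left(\frac{1}{2} + \frac{-6 + 12}{2}\right)} = \sqrt{-48200 + \left(\frac{1}{2} + \frac{1}{2} \cdot 6\right)} = \sqrt{-48200 + \left(\frac{1}{2} + 3\right)} = \sqrt{-48200 + \frac{7}{2}} = \sqrt{- \frac{96393}{2}} = \frac{i \sqrt{192786}}{2}$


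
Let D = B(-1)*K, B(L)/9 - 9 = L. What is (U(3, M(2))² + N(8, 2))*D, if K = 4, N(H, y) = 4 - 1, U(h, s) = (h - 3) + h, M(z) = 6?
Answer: 3456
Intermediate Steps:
B(L) = 81 + 9*L
U(h, s) = -3 + 2*h (U(h, s) = (-3 + h) + h = -3 + 2*h)
N(H, y) = 3
D = 288 (D = (81 + 9*(-1))*4 = (81 - 9)*4 = 72*4 = 288)
(U(3, M(2))² + N(8, 2))*D = ((-3 + 2*3)² + 3)*288 = ((-3 + 6)² + 3)*288 = (3² + 3)*288 = (9 + 3)*288 = 12*288 = 3456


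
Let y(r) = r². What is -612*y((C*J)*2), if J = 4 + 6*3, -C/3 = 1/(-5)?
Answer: -10663488/25 ≈ -4.2654e+5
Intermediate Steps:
C = ⅗ (C = -3/(-5) = -3*(-⅕) = ⅗ ≈ 0.60000)
J = 22 (J = 4 + 18 = 22)
-612*y((C*J)*2) = -612*(((⅗)*22)*2)² = -612*((66/5)*2)² = -612*(132/5)² = -612*17424/25 = -10663488/25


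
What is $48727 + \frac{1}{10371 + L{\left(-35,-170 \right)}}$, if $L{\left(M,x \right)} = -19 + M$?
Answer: $\frac{502716460}{10317} \approx 48727.0$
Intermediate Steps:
$48727 + \frac{1}{10371 + L{\left(-35,-170 \right)}} = 48727 + \frac{1}{10371 - 54} = 48727 + \frac{1}{10317} = \frac{502716460}{10317}$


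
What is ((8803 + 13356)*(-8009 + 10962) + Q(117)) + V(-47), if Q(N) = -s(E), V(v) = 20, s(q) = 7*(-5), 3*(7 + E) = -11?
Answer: 65435582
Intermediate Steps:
E = -32/3 (E = -7 + (⅓)*(-11) = -7 - 11/3 = -32/3 ≈ -10.667)
s(q) = -35
Q(N) = 35 (Q(N) = -1*(-35) = 35)
((8803 + 13356)*(-8009 + 10962) + Q(117)) + V(-47) = ((8803 + 13356)*(-8009 + 10962) + 35) + 20 = (22159*2953 + 35) + 20 = (65435527 + 35) + 20 = 65435562 + 20 = 65435582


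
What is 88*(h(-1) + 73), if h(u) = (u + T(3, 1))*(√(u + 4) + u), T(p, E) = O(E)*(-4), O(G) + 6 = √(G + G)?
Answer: 4400 - 352*√6 + 352*√2 + 2024*√3 ≈ 7541.3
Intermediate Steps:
O(G) = -6 + √2*√G (O(G) = -6 + √(G + G) = -6 + √(2*G) = -6 + √2*√G)
T(p, E) = 24 - 4*√2*√E (T(p, E) = (-6 + √2*√E)*(-4) = 24 - 4*√2*√E)
h(u) = (u + √(4 + u))*(24 + u - 4*√2) (h(u) = (u + (24 - 4*√2*√1))*(√(u + 4) + u) = (u + (24 - 4*√2*1))*(√(4 + u) + u) = (u + (24 - 4*√2))*(u + √(4 + u)) = (24 + u - 4*√2)*(u + √(4 + u)) = (u + √(4 + u))*(24 + u - 4*√2))
88*(h(-1) + 73) = 88*(((-1)² - √(4 - 1) + 4*(-1)*(6 - √2) + 4*√(4 - 1)*(6 - √2)) + 73) = 88*((1 - √3 + (-24 + 4*√2) + 4*√3*(6 - √2)) + 73) = 88*((-23 - √3 + 4*√2 + 4*√3*(6 - √2)) + 73) = 88*(50 - √3 + 4*√2 + 4*√3*(6 - √2)) = 4400 - 88*√3 + 352*√2 + 352*√3*(6 - √2)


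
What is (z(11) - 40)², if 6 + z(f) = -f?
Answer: 3249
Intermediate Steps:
z(f) = -6 - f
(z(11) - 40)² = ((-6 - 1*11) - 40)² = ((-6 - 11) - 40)² = (-17 - 40)² = (-57)² = 3249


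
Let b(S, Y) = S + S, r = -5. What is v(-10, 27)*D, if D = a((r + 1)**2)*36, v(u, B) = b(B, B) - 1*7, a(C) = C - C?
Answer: 0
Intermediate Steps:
b(S, Y) = 2*S
a(C) = 0
v(u, B) = -7 + 2*B (v(u, B) = 2*B - 1*7 = 2*B - 7 = -7 + 2*B)
D = 0 (D = 0*36 = 0)
v(-10, 27)*D = (-7 + 2*27)*0 = (-7 + 54)*0 = 47*0 = 0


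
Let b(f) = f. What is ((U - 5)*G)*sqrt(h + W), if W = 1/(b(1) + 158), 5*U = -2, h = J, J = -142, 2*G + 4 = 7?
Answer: -27*I*sqrt(3589743)/530 ≈ -96.521*I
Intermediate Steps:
G = 3/2 (G = -2 + (1/2)*7 = -2 + 7/2 = 3/2 ≈ 1.5000)
h = -142
U = -2/5 (U = (1/5)*(-2) = -2/5 ≈ -0.40000)
W = 1/159 (W = 1/(1 + 158) = 1/159 ≈ 0.0062893)
((U - 5)*G)*sqrt(h + W) = ((-2/5 - 5)*(3/2))*sqrt(-142 + 1/159) = (-27/5*3/2)*sqrt(-22577/159) = -27*I*sqrt(3589743)/530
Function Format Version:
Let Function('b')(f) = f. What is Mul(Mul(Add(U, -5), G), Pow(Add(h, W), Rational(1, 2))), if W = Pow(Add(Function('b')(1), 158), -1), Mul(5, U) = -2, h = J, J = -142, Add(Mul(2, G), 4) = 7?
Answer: Mul(Rational(-27, 530), I, Pow(3589743, Rational(1, 2))) ≈ Mul(-96.521, I)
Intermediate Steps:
G = Rational(3, 2) (G = Add(-2, Mul(Rational(1, 2), 7)) = Add(-2, Rational(7, 2)) = Rational(3, 2) ≈ 1.5000)
h = -142
U = Rational(-2, 5) (U = Mul(Rational(1, 5), -2) = Rational(-2, 5) ≈ -0.40000)
W = Rational(1, 159) (W = Pow(Add(1, 158), -1) = Pow(159, -1) = Rational(1, 159) ≈ 0.0062893)
Mul(Mul(Add(U, -5), G), Pow(Add(h, W), Rational(1, 2))) = Mul(Mul(Add(Rational(-2, 5), -5), Rational(3, 2)), Pow(Add(-142, Rational(1, 159)), Rational(1, 2))) = Mul(Mul(Rational(-27, 5), Rational(3, 2)), Pow(Rational(-22577, 159), Rational(1, 2))) = Mul(Rational(-81, 10), Mul(Rational(1, 159), I, Pow(3589743, Rational(1, 2)))) = Mul(Rational(-27, 530), I, Pow(3589743, Rational(1, 2)))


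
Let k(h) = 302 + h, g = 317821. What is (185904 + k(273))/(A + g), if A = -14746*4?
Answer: 186479/258837 ≈ 0.72045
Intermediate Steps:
A = -58984
(185904 + k(273))/(A + g) = (185904 + (302 + 273))/(-58984 + 317821) = (185904 + 575)/258837 = 186479*(1/258837) = 186479/258837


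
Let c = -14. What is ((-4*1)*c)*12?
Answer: 672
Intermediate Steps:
((-4*1)*c)*12 = (-4*1*(-14))*12 = -4*(-14)*12 = 56*12 = 672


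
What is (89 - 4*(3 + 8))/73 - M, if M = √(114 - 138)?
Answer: 45/73 - 2*I*√6 ≈ 0.61644 - 4.899*I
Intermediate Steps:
M = 2*I*√6 (M = √(-24) = 2*I*√6 ≈ 4.899*I)
(89 - 4*(3 + 8))/73 - M = (89 - 4*(3 + 8))/73 - 2*I*√6 = (89 - 4*11)*(1/73) - 2*I*√6 = (89 - 1*44)*(1/73) - 2*I*√6 = (89 - 44)*(1/73) - 2*I*√6 = 45*(1/73) - 2*I*√6 = 45/73 - 2*I*√6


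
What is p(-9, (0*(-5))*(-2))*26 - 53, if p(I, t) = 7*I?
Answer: -1691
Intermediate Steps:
p(-9, (0*(-5))*(-2))*26 - 53 = (7*(-9))*26 - 53 = -63*26 - 53 = -1638 - 53 = -1691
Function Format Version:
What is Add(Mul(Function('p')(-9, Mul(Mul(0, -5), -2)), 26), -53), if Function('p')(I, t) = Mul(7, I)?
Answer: -1691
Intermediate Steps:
Add(Mul(Function('p')(-9, Mul(Mul(0, -5), -2)), 26), -53) = Add(Mul(Mul(7, -9), 26), -53) = Add(Mul(-63, 26), -53) = Add(-1638, -53) = -1691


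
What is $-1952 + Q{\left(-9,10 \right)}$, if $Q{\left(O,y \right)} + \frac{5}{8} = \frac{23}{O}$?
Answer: $- \frac{140773}{72} \approx -1955.2$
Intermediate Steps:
$Q{\left(O,y \right)} = - \frac{5}{8} + \frac{23}{O}$
$-1952 + Q{\left(-9,10 \right)} = -1952 + \left(- \frac{5}{8} + \frac{23}{-9}\right) = -1952 + \left(- \frac{5}{8} + 23 \left(- \frac{1}{9}\right)\right) = -1952 - \frac{229}{72} = - \frac{140773}{72}$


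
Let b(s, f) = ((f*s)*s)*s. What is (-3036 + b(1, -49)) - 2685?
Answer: -5770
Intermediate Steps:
b(s, f) = f*s³ (b(s, f) = (f*s²)*s = f*s³)
(-3036 + b(1, -49)) - 2685 = (-3036 - 49*1³) - 2685 = (-3036 - 49*1) - 2685 = (-3036 - 49) - 2685 = -3085 - 2685 = -5770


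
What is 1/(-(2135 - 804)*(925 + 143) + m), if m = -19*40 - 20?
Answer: -1/1422288 ≈ -7.0309e-7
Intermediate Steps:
m = -780 (m = -760 - 20 = -780)
1/(-(2135 - 804)*(925 + 143) + m) = 1/(-(2135 - 804)*(925 + 143) - 780) = 1/(-1331*1068 - 780) = 1/(-1*1421508 - 780) = 1/(-1421508 - 780) = 1/(-1422288) = -1/1422288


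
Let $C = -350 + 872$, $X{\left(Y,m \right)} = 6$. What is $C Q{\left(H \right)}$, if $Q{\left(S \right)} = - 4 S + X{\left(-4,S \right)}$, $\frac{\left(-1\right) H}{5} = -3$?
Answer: $-28188$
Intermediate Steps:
$H = 15$ ($H = \left(-5\right) \left(-3\right) = 15$)
$C = 522$
$Q{\left(S \right)} = 6 - 4 S$ ($Q{\left(S \right)} = - 4 S + 6 = 6 - 4 S$)
$C Q{\left(H \right)} = 522 \left(6 - 60\right) = 522 \left(-54\right) = -28188$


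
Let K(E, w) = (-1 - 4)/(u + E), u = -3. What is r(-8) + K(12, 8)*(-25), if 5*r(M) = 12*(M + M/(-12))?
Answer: -167/45 ≈ -3.7111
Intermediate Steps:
r(M) = 11*M/5 (r(M) = (12*(M + M/(-12)))/5 = (12*(M + M*(-1/12)))/5 = (12*(M - M/12))/5 = (12*(11*M/12))/5 = (11*M)/5 = 11*M/5)
K(E, w) = -5/(-3 + E) (K(E, w) = (-1 - 4)/(-3 + E) = -5/(-3 + E))
r(-8) + K(12, 8)*(-25) = (11/5)*(-8) - 5/(-3 + 12)*(-25) = -88/5 - 5/9*(-25) = -88/5 + 125/9 = -167/45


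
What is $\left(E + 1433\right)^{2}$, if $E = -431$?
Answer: $1004004$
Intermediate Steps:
$\left(E + 1433\right)^{2} = \left(-431 + 1433\right)^{2} = 1002^{2} = 1004004$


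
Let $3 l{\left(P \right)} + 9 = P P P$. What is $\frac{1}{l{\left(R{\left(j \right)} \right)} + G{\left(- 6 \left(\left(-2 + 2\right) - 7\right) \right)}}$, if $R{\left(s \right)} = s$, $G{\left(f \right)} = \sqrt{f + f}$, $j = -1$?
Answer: $\frac{15}{328} + \frac{9 \sqrt{21}}{328} \approx 0.17147$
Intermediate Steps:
$G{\left(f \right)} = \sqrt{2} \sqrt{f}$ ($G{\left(f \right)} = \sqrt{2 f} = \sqrt{2} \sqrt{f}$)
$l{\left(P \right)} = -3 + \frac{P^{3}}{3}$ ($l{\left(P \right)} = -3 + \frac{P P P}{3} = -3 + \frac{P^{2} P}{3} = -3 + \frac{P^{3}}{3}$)
$\frac{1}{l{\left(R{\left(j \right)} \right)} + G{\left(- 6 \left(\left(-2 + 2\right) - 7\right) \right)}} = \frac{1}{\left(-3 + \frac{\left(-1\right)^{3}}{3}\right) + \sqrt{2} \sqrt{- 6 \left(\left(-2 + 2\right) - 7\right)}} = \frac{1}{\left(-3 + \frac{1}{3} \left(-1\right)\right) + \sqrt{2} \sqrt{- 6 \left(0 - 7\right)}} = \frac{1}{\left(-3 - \frac{1}{3}\right) + \sqrt{2} \sqrt{\left(-6\right) \left(-7\right)}} = \frac{1}{- \frac{10}{3} + \sqrt{2} \sqrt{42}} = \frac{1}{- \frac{10}{3} + 2 \sqrt{21}}$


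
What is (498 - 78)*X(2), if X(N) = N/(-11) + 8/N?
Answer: 17640/11 ≈ 1603.6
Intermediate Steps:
X(N) = 8/N - N/11 (X(N) = N*(-1/11) + 8/N = -N/11 + 8/N = 8/N - N/11)
(498 - 78)*X(2) = (498 - 78)*(8/2 - 1/11*2) = 420*(8*(½) - 2/11) = 420*(4 - 2/11) = 420*(42/11) = 17640/11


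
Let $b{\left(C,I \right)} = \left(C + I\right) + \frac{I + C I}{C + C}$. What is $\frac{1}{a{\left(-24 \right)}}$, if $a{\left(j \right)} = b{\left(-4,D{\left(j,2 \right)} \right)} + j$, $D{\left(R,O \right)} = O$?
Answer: $- \frac{4}{101} \approx -0.039604$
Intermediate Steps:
$b{\left(C,I \right)} = C + I + \frac{I + C I}{2 C}$ ($b{\left(C,I \right)} = \left(C + I\right) + \frac{I + C I}{2 C} = C + I + \frac{I + C I}{2 C}$)
$a{\left(j \right)} = - \frac{5}{4} + j$ ($a{\left(j \right)} = \left(-4 + \frac{3}{2} \cdot 2 + \frac{1}{2} \cdot 2 \frac{1}{-4}\right) + j = \left(-4 + 3 + \frac{1}{2} \cdot 2 \left(- \frac{1}{4}\right)\right) + j = \left(-4 + 3 - \frac{1}{4}\right) + j = - \frac{5}{4} + j$)
$\frac{1}{a{\left(-24 \right)}} = \frac{1}{- \frac{5}{4} - 24} = \frac{1}{- \frac{101}{4}} = - \frac{4}{101}$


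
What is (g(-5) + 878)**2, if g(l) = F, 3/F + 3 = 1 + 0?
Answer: 3073009/4 ≈ 7.6825e+5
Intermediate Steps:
F = -3/2 (F = 3/(-3 + (1 + 0)) = 3/(-3 + 1) = 3/(-2) = 3*(-1/2) = -3/2 ≈ -1.5000)
g(l) = -3/2
(g(-5) + 878)**2 = (-3/2 + 878)**2 = (1753/2)**2 = 3073009/4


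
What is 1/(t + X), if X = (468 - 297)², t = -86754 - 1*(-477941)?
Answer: 1/420428 ≈ 2.3785e-6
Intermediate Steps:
t = 391187 (t = -86754 + 477941 = 391187)
X = 29241 (X = 171² = 29241)
1/(t + X) = 1/(391187 + 29241) = 1/420428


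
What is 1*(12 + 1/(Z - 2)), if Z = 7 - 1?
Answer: 49/4 ≈ 12.250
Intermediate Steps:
Z = 6
1*(12 + 1/(Z - 2)) = 1*(12 + 1/(6 - 2)) = 1*(12 + 1/4) = 1*(12 + ¼) = 1*(49/4) = 49/4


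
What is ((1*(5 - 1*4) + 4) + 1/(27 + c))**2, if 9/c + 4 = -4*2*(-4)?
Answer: 14845609/585225 ≈ 25.367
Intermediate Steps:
c = 9/28 (c = 9/(-4 - 4*2*(-4)) = 9/(-4 - 8*(-4)) = 9/(-4 + 32) = 9/28 ≈ 0.32143)
((1*(5 - 1*4) + 4) + 1/(27 + c))**2 = ((1*(5 - 1*4) + 4) + 1/(27 + 9/28))**2 = ((1*(5 - 4) + 4) + 1/(765/28))**2 = ((1*1 + 4) + 28/765)**2 = ((1 + 4) + 28/765)**2 = (5 + 28/765)**2 = (3853/765)**2 = 14845609/585225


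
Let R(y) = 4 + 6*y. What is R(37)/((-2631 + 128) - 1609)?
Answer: -113/2056 ≈ -0.054961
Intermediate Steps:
R(37)/((-2631 + 128) - 1609) = (4 + 6*37)/((-2631 + 128) - 1609) = (4 + 222)/(-2503 - 1609) = 226/(-4112) = 226*(-1/4112) = -113/2056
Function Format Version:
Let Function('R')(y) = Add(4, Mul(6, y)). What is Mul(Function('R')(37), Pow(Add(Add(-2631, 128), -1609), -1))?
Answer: Rational(-113, 2056) ≈ -0.054961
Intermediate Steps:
Mul(Function('R')(37), Pow(Add(Add(-2631, 128), -1609), -1)) = Mul(Add(4, Mul(6, 37)), Pow(Add(Add(-2631, 128), -1609), -1)) = Mul(Add(4, 222), Pow(Add(-2503, -1609), -1)) = Mul(226, Pow(-4112, -1)) = Mul(226, Rational(-1, 4112)) = Rational(-113, 2056)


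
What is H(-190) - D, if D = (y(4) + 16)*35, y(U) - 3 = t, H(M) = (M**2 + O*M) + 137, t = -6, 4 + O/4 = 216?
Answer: -125338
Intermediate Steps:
O = 848 (O = -16 + 4*216 = -16 + 864 = 848)
H(M) = 137 + M**2 + 848*M (H(M) = (M**2 + 848*M) + 137 = 137 + M**2 + 848*M)
y(U) = -3 (y(U) = 3 - 6 = -3)
D = 455 (D = (-3 + 16)*35 = 13*35 = 455)
H(-190) - D = (137 + (-190)**2 + 848*(-190)) - 1*455 = (137 + 36100 - 161120) - 455 = -124883 - 455 = -125338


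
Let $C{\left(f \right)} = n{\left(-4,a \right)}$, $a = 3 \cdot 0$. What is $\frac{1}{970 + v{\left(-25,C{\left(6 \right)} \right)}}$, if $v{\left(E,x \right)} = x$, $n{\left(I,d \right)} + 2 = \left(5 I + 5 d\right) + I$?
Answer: $\frac{1}{944} \approx 0.0010593$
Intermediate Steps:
$a = 0$
$n{\left(I,d \right)} = -2 + 5 d + 6 I$ ($n{\left(I,d \right)} = -2 + \left(\left(5 I + 5 d\right) + I\right) = -2 + \left(5 d + 6 I\right) = -2 + 5 d + 6 I$)
$C{\left(f \right)} = -26$ ($C{\left(f \right)} = -2 + 5 \cdot 0 + 6 \left(-4\right) = -2 + 0 - 24 = -26$)
$\frac{1}{970 + v{\left(-25,C{\left(6 \right)} \right)}} = \frac{1}{970 - 26} = \frac{1}{944}$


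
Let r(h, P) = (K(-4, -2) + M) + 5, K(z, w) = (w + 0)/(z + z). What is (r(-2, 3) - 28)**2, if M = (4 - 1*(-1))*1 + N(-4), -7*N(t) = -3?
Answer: 235225/784 ≈ 300.03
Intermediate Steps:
N(t) = 3/7 (N(t) = -1/7*(-3) = 3/7)
K(z, w) = w/(2*z) (K(z, w) = w/((2*z)) = w*(1/(2*z)) = w/(2*z))
M = 38/7 (M = (4 - 1*(-1))*1 + 3/7 = (4 + 1)*1 + 3/7 = 5*1 + 3/7 = 5 + 3/7 = 38/7 ≈ 5.4286)
r(h, P) = 299/28 (r(h, P) = ((1/2)*(-2)/(-4) + 38/7) + 5 = ((1/2)*(-2)*(-1/4) + 38/7) + 5 = (1/4 + 38/7) + 5 = 159/28 + 5 = 299/28)
(r(-2, 3) - 28)**2 = (299/28 - 28)**2 = (-485/28)**2 = 235225/784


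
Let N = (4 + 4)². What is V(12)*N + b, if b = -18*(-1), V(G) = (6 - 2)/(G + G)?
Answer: 86/3 ≈ 28.667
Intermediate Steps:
V(G) = 2/G (V(G) = 4/((2*G)) = 4*(1/(2*G)) = 2/G)
N = 64 (N = 8² = 64)
b = 18
V(12)*N + b = (2/12)*64 + 18 = (2*(1/12))*64 + 18 = (⅙)*64 + 18 = 32/3 + 18 = 86/3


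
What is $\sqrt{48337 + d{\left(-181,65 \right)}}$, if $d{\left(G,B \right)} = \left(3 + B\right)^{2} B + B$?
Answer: $\sqrt{348962} \approx 590.73$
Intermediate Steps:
$d{\left(G,B \right)} = B + B \left(3 + B\right)^{2}$ ($d{\left(G,B \right)} = B \left(3 + B\right)^{2} + B = B + B \left(3 + B\right)^{2}$)
$\sqrt{48337 + d{\left(-181,65 \right)}} = \sqrt{48337 + 65 \left(1 + \left(3 + 65\right)^{2}\right)} = \sqrt{48337 + 65 \left(1 + 68^{2}\right)} = \sqrt{48337 + 65 \left(1 + 4624\right)} = \sqrt{48337 + 65 \cdot 4625} = \sqrt{48337 + 300625} = \sqrt{348962}$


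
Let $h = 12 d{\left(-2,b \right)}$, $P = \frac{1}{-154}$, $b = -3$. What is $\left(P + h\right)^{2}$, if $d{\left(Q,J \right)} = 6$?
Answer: $\frac{122921569}{23716} \approx 5183.1$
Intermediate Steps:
$P = - \frac{1}{154} \approx -0.0064935$
$h = 72$ ($h = 12 \cdot 6 = 72$)
$\left(P + h\right)^{2} = \left(- \frac{1}{154} + 72\right)^{2} = \left(\frac{11087}{154}\right)^{2} = \frac{122921569}{23716}$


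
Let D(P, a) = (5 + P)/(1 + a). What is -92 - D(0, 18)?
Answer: -1753/19 ≈ -92.263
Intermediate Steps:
D(P, a) = (5 + P)/(1 + a)
-92 - D(0, 18) = -92 - (5 + 0)/(1 + 18) = -92 - 5/19 = -1753/19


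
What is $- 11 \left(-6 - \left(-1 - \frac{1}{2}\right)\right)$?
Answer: $\frac{99}{2} \approx 49.5$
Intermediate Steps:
$- 11 \left(-6 - \left(-1 - \frac{1}{2}\right)\right) = - 11 \left(-6 - - \frac{3}{2}\right) = - 11 \left(-6 + \left(\frac{1}{2} + 1\right)\right) = - 11 \left(-6 + \frac{3}{2}\right) = \left(-11\right) \left(- \frac{9}{2}\right) = \frac{99}{2}$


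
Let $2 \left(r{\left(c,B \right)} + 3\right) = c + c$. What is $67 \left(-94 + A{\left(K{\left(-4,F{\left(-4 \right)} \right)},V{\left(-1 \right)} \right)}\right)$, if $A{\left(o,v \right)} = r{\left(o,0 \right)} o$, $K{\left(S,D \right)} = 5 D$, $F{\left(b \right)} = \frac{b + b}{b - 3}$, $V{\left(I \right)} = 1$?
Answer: $- \frac{257682}{49} \approx -5258.8$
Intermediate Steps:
$F{\left(b \right)} = \frac{2 b}{-3 + b}$
$r{\left(c,B \right)} = -3 + c$ ($r{\left(c,B \right)} = -3 + \frac{c + c}{2} = -3 + \frac{2 c}{2} = -3 + c$)
$A{\left(o,v \right)} = o \left(-3 + o\right)$ ($A{\left(o,v \right)} = \left(-3 + o\right) o = o \left(-3 + o\right)$)
$67 \left(-94 + A{\left(K{\left(-4,F{\left(-4 \right)} \right)},V{\left(-1 \right)} \right)}\right) = 67 \left(-94 + 5 \cdot 2 \left(-4\right) \frac{1}{-3 - 4} \left(-3 + 5 \cdot 2 \left(-4\right) \frac{1}{-3 - 4}\right)\right) = 67 \left(-94 + 5 \cdot 2 \left(-4\right) \frac{1}{-7} \left(-3 + 5 \cdot 2 \left(-4\right) \frac{1}{-7}\right)\right) = 67 \left(-94 + 5 \cdot 2 \left(-4\right) \left(- \frac{1}{7}\right) \left(-3 + 5 \cdot 2 \left(-4\right) \left(- \frac{1}{7}\right)\right)\right) = 67 \left(-94 + 5 \cdot \frac{8}{7} \left(-3 + 5 \cdot \frac{8}{7}\right)\right) = 67 \left(-94 + \frac{40 \left(-3 + \frac{40}{7}\right)}{7}\right) = 67 \left(-94 + \frac{40}{7} \cdot \frac{19}{7}\right) = 67 \left(-94 + \frac{760}{49}\right) = 67 \left(- \frac{3846}{49}\right) = - \frac{257682}{49}$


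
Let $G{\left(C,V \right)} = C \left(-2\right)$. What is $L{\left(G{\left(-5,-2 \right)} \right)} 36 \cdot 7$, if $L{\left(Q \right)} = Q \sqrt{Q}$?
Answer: $2520 \sqrt{10} \approx 7968.9$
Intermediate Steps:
$G{\left(C,V \right)} = - 2 C$
$L{\left(Q \right)} = Q^{\frac{3}{2}}$
$L{\left(G{\left(-5,-2 \right)} \right)} 36 \cdot 7 = \left(\left(-2\right) \left(-5\right)\right)^{\frac{3}{2}} \cdot 36 \cdot 7 = 10^{\frac{3}{2}} \cdot 36 \cdot 7 = 10 \sqrt{10} \cdot 36 \cdot 7 = 360 \sqrt{10} \cdot 7 = 2520 \sqrt{10}$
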